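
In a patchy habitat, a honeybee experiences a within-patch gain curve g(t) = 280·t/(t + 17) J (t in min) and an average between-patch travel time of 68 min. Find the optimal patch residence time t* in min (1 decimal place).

By the marginal value theorem, leave when the instantaneous gain rate g'(t) equals the habitat-wide average g(t)/(T + t).
g'(t) = 280·17/(t + 17)². Setting 280·17/(t+17)² = 280t/[(t+17)(68+t)] gives 17(68+t) = t(t+17), so t² = 17×68 = 1156.
t* = √1156 = 34 min.

34.0 min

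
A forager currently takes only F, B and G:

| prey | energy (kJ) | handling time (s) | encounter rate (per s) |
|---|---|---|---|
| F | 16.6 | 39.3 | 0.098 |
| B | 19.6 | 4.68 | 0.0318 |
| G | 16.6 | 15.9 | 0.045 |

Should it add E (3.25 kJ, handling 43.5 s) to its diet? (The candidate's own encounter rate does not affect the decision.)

No

Current rate: (0.098×16.6 + 0.0318×19.6 + 0.045×16.6)/(1 + 0.098×39.3 + 0.0318×4.68 + 0.045×15.9) = 0.5244 kJ/s.
Profitability of E: 3.25/43.5 = 0.07471 kJ/s.
Since 0.07471 < R, time spent handling E is better spent searching.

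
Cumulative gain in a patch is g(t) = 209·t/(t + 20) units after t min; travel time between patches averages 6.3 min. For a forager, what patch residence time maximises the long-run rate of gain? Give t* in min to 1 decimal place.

By the marginal value theorem, leave when the instantaneous gain rate g'(t) equals the habitat-wide average g(t)/(T + t).
g'(t) = 209·20/(t + 20)². Setting 209·20/(t+20)² = 209t/[(t+20)(6.3+t)] gives 20(6.3+t) = t(t+20), so t² = 20×6.3 = 126.
t* = √126 = 11.22 min.

11.2 min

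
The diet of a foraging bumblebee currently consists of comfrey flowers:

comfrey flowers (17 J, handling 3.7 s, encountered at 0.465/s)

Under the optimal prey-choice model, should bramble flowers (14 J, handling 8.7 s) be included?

On comfrey flowers alone, R = ΣλE/(1+Σλh) = 7.905/2.721 = 2.906 J/s.
bramble flowers: E/h = 14/8.7 = 1.609 J/s.
Since 1.609 < R, time spent handling bramble flowers is better spent searching.

No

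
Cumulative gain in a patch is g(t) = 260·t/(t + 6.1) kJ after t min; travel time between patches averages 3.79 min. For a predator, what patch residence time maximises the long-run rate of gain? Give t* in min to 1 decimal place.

4.8 min

Maximise g(t)/(T+t): set derivative to zero → g'(t)(T+t) = g(t).
g'(t) = 260·6.1/(t + 6.1)². Setting 260·6.1/(t+6.1)² = 260t/[(t+6.1)(3.79+t)] gives 6.1(3.79+t) = t(t+6.1), so t² = 6.1×3.79 = 23.12.
t* = √23.12 = 4.808 min.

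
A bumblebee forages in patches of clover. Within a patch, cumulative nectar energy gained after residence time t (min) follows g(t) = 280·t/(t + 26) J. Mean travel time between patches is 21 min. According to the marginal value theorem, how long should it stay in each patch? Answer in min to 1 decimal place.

23.4 min

By the marginal value theorem, leave when the instantaneous gain rate g'(t) equals the habitat-wide average g(t)/(T + t).
g'(t) = 280·26/(t + 26)². Setting 280·26/(t+26)² = 280t/[(t+26)(21+t)] gives 26(21+t) = t(t+26), so t² = 26×21 = 546.
t* = √546 = 23.37 min.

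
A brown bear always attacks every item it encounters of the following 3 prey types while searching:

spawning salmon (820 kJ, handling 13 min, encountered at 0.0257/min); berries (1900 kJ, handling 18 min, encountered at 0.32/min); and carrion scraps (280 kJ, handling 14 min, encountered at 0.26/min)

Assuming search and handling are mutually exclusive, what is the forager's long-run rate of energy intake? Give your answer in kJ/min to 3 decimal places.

65.387 kJ/min

R = (0.0257×820 + 0.32×1900 + 0.26×280) / (1 + 0.0257×13 + 0.32×18 + 0.26×14) = 701.9/10.73 = 65.39 kJ/min.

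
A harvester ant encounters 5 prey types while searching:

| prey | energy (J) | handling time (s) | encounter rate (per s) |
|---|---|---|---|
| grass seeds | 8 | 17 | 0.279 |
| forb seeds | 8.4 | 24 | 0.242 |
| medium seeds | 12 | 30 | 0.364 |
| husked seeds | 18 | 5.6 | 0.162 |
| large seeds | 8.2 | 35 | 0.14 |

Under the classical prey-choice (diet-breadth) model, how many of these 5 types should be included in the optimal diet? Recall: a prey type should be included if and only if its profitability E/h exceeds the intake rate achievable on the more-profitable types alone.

1

Profitabilities (E/h, J/s): husked seeds 3.21, grass seeds 0.471, medium seeds 0.4, forb seeds 0.35, large seeds 0.234. Add prey in this order while the next type's profitability exceeds the intake rate on those already taken.
Rate on top 1: 1.529. grass seeds: 0.471 < 1.529 → exclude; stop.
Optimal diet: husked seeds — 1 of 5 types.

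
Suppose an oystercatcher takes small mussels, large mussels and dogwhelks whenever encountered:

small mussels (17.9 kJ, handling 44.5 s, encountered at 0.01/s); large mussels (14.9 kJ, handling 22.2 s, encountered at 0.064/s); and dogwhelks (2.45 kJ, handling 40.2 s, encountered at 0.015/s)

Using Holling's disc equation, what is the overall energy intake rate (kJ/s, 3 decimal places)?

0.337 kJ/s

R = (0.01×17.9 + 0.064×14.9 + 0.015×2.45) / (1 + 0.01×44.5 + 0.064×22.2 + 0.015×40.2) = 1.169/3.469 = 0.3371 kJ/s.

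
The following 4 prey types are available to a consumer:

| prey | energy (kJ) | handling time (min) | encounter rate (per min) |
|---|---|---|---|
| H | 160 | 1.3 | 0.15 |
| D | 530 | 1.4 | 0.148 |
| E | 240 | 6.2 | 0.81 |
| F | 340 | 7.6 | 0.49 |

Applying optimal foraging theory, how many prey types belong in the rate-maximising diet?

2

Rank by E/h (kJ/min): D 379, H 123, F 44.7, E 38.7. Include each in turn until the next type's E/h falls below the running intake rate.
Rate on top 1: 64.98. H: 123 > 64.98 → include.
Rate on top 2: 73.06. F: 44.7 < 73.06 → exclude; stop.
Optimal diet: D, H — 2 of 4 types.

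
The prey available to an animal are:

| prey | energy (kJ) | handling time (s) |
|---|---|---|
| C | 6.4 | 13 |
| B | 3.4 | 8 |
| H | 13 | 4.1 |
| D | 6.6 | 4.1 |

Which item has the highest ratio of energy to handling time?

H

Profitability E/h (kJ/s): C = 6.4/13 = 0.492, B = 3.4/8 = 0.425, H = 13/4.1 = 3.17, D = 6.6/4.1 = 1.61.
Ranked: H > D > C > B.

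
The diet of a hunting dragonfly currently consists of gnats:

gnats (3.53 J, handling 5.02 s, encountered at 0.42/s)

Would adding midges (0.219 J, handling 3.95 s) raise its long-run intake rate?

Current rate: (0.42×3.53)/(1 + 0.42×5.02) = 0.477 J/s.
midges: E/h = 0.219/3.95 = 0.05544 J/s.
0.05544 < 0.477, so adding midges would lower the average — exclude it.

No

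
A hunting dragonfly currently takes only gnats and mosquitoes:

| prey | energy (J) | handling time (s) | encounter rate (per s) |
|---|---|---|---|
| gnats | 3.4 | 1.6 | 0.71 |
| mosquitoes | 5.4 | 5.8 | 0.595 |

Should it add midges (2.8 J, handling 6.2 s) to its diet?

Intake rate on the current diet: R = (0.71×3.4 + 0.595×5.4) / (1 + 0.71×1.6 + 0.595×5.8) = 5.627/5.587 = 1.007 J/s.
midges: E/h = 2.8/6.2 = 0.4516 J/s.
0.4516 < 1.007, so adding midges would lower the average — exclude it.

No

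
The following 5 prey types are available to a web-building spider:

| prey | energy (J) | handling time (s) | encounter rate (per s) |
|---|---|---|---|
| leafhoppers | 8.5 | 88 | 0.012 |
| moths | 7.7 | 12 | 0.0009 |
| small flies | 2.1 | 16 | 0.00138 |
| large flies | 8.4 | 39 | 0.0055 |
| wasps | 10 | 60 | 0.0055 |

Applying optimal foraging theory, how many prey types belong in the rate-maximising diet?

Profitabilities (E/h, J/s): moths 0.642, large flies 0.215, wasps 0.167, small flies 0.131, leafhoppers 0.0966. Add prey in this order while the next type's profitability exceeds the intake rate on those already taken.
Rate on top 1: 0.006856. large flies: 0.215 > 0.006856 → include.
Rate on top 2: 0.04336. wasps: 0.167 > 0.04336 → include.
Rate on top 3: 0.06952. small flies: 0.131 > 0.06952 → include.
Rate on top 4: 0.07039. leafhoppers: 0.0966 > 0.07039 → include.
Optimal diet: moths, large flies, wasps, small flies, leafhoppers — 5 of 5 types.

5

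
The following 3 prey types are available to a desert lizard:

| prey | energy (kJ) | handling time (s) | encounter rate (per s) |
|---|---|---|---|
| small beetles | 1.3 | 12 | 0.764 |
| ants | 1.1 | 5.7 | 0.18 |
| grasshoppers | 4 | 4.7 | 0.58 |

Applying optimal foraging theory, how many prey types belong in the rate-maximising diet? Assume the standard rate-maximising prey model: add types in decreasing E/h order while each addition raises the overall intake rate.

1

Rank by E/h (kJ/s): grasshoppers 0.851, ants 0.193, small beetles 0.108. Include each in turn until the next type's E/h falls below the running intake rate.
Rate on top 1: 0.6227. ants: 0.193 < 0.6227 → exclude; stop.
Optimal diet: grasshoppers — 1 of 3 types.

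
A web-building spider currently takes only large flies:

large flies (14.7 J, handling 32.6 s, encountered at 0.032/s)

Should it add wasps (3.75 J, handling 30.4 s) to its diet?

On large flies alone, R = ΣλE/(1+Σλh) = 0.4704/2.043 = 0.2302 J/s.
Profitability of wasps: 3.75/30.4 = 0.1234 J/s.
0.1234 < 0.2302, so adding wasps would lower the average — exclude it.

No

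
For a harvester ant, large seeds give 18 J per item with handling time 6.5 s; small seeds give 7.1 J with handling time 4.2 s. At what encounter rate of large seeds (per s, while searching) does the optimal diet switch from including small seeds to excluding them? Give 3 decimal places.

At the threshold, the rate on large seeds alone equals the profitability of small seeds: λ·18/(1 + λ·6.5) = 7.1/4.2 = 1.69.
Rearranging, λ(18 − 1.69×6.5) = 1.69, so λ = 1.69/7.012 = 0.2411 per s.

0.241 per s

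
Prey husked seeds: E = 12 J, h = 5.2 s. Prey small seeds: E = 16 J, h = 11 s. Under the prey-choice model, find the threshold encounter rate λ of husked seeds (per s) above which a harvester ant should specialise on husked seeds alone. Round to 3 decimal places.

Drop small seeds once their profitability E₂/h₂ falls below the rate achievable on husked seeds alone: E₂/h₂ = λE₁/(1 + λh₁).
Solve for λ: λE₁h₂ = E₂(1 + λh₁) → λ(E₁h₂ − E₂h₁) = E₂ → λ = E₂/(E₁h₂ − E₂h₁).
λ = 16/(12×11 − 16×5.2) = 16/48.8 = 0.3279 per s.

0.328 per s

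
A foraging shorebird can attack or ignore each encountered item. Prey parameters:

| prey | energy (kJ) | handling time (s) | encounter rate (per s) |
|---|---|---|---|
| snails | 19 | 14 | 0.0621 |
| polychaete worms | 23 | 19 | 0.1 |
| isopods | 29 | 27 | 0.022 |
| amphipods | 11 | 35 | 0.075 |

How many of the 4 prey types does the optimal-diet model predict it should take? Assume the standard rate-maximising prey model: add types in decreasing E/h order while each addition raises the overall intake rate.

E/h in descending order: snails 1.36, polychaete worms 1.21, isopods 1.07, amphipods 0.314 kJ/s. The optimal diet is the largest prefix of this list for which every included type satisfies E_i/h_i > R on the types above it.
Rate on top 1: 0.6312. polychaete worms: 1.21 > 0.6312 → include.
Rate on top 2: 0.9232. isopods: 1.07 > 0.9232 → include.
Rate on top 3: 0.9437. amphipods: 0.314 < 0.9437 → exclude; stop.
Optimal diet: snails, polychaete worms, isopods — 3 of 4 types.

3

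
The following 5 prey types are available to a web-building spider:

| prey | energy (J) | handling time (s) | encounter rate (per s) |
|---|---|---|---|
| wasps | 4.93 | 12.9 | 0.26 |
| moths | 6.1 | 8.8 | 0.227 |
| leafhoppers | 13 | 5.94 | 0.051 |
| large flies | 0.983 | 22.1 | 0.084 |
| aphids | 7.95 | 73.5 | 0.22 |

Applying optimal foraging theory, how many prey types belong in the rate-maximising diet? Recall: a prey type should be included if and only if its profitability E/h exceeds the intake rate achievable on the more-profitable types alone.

2

Profitabilities (E/h, J/s): leafhoppers 2.19, moths 0.693, wasps 0.382, aphids 0.108, large flies 0.0445. Add prey in this order while the next type's profitability exceeds the intake rate on those already taken.
Rate on top 1: 0.5088. moths: 0.693 > 0.5088 → include.
Rate on top 2: 0.6204. wasps: 0.382 < 0.6204 → exclude; stop.
Optimal diet: leafhoppers, moths — 2 of 5 types.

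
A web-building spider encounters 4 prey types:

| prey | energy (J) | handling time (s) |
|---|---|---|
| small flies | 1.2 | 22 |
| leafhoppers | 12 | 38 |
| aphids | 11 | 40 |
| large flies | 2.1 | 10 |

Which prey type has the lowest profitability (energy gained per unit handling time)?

small flies

In descending order of E/h:
leafhoppers: 12/38 = 0.316 J/s
aphids: 11/40 = 0.275 J/s
large flies: 2.1/10 = 0.21 J/s
small flies: 1.2/22 = 0.0545 J/s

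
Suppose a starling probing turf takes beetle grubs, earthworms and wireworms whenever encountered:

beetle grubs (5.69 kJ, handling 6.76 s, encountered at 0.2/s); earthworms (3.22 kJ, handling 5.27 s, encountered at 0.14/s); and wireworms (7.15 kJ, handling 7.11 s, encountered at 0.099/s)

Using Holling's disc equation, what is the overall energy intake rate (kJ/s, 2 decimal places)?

R = Σλ_iE_i / (1 + Σλ_ih_i)
Numerator: 0.2×5.69 + 0.14×3.22 + 0.099×7.15 = 2.297
Denominator: 1 + 0.2×6.76 + 0.14×5.27 + 0.099×7.11 = 3.794
R = 2.297/3.794 = 0.6054 kJ/s

0.61 kJ/s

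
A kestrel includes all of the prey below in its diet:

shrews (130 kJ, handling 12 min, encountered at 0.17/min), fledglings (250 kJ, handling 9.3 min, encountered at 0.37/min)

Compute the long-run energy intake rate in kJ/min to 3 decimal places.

17.682 kJ/min

Energy encountered per unit search time: 0.17×130 + 0.37×250 = 114.6 kJ/min.
Handling time per unit search time: 0.17×12 + 0.37×9.3 = 5.481.
Rate = 114.6/(1 + 5.481) = 17.68 kJ/min.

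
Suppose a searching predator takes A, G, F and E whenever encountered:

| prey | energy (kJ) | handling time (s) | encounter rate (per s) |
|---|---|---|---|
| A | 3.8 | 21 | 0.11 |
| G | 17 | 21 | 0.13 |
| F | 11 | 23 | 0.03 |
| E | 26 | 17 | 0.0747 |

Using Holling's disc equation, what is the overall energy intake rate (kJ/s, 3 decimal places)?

0.613 kJ/s

R = Σλ_iE_i / (1 + Σλ_ih_i)
Numerator: 0.11×3.8 + 0.13×17 + 0.03×11 + 0.0747×26 = 4.9
Denominator: 1 + 0.11×21 + 0.13×21 + 0.03×23 + 0.0747×17 = 8
R = 4.9/8 = 0.6125 kJ/s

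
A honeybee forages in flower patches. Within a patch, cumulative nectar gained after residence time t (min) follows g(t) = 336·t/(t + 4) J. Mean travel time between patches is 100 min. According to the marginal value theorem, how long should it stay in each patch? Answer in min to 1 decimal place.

20.0 min

By the marginal value theorem, leave when the instantaneous gain rate g'(t) equals the habitat-wide average g(t)/(T + t).
g'(t) = 336·4/(t + 4)². Setting 336·4/(t+4)² = 336t/[(t+4)(100+t)] gives 4(100+t) = t(t+4), so t² = 4×100 = 400.
t* = √400 = 20 min.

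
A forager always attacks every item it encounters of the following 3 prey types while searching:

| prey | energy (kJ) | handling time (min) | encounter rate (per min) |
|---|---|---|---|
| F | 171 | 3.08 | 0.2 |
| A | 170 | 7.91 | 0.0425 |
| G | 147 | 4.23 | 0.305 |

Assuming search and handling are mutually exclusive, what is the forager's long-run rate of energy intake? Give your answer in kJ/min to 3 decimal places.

26.604 kJ/min

Energy encountered per unit search time: 0.2×171 + 0.0425×170 + 0.305×147 = 86.26 kJ/min.
Handling time per unit search time: 0.2×3.08 + 0.0425×7.91 + 0.305×4.23 = 2.242.
Rate = 86.26/(1 + 2.242) = 26.6 kJ/min.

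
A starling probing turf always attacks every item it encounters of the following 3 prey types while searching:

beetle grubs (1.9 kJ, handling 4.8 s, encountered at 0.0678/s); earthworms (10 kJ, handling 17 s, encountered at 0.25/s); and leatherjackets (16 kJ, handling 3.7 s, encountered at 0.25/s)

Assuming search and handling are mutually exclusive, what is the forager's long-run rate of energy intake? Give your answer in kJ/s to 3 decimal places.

Energy encountered per unit search time: 0.0678×1.9 + 0.25×10 + 0.25×16 = 6.629 kJ/s.
Handling time per unit search time: 0.0678×4.8 + 0.25×17 + 0.25×3.7 = 5.5.
Rate = 6.629/(1 + 5.5) = 1.02 kJ/s.

1.020 kJ/s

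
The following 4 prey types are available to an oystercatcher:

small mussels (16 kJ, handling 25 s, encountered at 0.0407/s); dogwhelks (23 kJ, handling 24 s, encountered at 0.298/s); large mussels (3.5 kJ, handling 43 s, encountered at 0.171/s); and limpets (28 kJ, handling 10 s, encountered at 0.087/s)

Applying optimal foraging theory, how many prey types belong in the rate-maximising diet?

1

E/h in descending order: limpets 2.8, dogwhelks 0.958, small mussels 0.64, large mussels 0.0814 kJ/s. The optimal diet is the largest prefix of this list for which every included type satisfies E_i/h_i > R on the types above it.
Rate on top 1: 1.303. dogwhelks: 0.958 < 1.303 → exclude; stop.
Optimal diet: limpets — 1 of 4 types.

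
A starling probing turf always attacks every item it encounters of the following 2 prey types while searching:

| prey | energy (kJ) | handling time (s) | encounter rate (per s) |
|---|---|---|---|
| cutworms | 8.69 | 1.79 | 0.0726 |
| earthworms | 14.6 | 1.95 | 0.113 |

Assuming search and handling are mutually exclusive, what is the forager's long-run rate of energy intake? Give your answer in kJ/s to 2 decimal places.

Energy encountered per unit search time: 0.0726×8.69 + 0.113×14.6 = 2.281 kJ/s.
Handling time per unit search time: 0.0726×1.79 + 0.113×1.95 = 0.3503.
Rate = 2.281/(1 + 0.3503) = 1.689 kJ/s.

1.69 kJ/s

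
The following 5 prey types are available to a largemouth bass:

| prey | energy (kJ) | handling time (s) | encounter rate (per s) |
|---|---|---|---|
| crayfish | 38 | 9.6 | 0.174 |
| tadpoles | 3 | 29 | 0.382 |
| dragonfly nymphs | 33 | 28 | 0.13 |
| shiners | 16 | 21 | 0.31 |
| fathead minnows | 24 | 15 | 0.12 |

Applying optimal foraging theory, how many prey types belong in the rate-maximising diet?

E/h in descending order: crayfish 3.96, fathead minnows 1.6, dragonfly nymphs 1.18, shiners 0.762, tadpoles 0.103 kJ/s. The optimal diet is the largest prefix of this list for which every included type satisfies E_i/h_i > R on the types above it.
Rate on top 1: 2.476. fathead minnows: 1.6 < 2.476 → exclude; stop.
Optimal diet: crayfish — 1 of 5 types.

1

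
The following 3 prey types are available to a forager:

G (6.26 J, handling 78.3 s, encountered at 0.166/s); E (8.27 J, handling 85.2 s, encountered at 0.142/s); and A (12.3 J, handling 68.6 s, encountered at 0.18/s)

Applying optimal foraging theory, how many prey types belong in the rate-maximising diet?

Rank by E/h (J/s): A 0.179, E 0.0971, G 0.0799. Include each in turn until the next type's E/h falls below the running intake rate.
Rate on top 1: 0.1659. E: 0.0971 < 0.1659 → exclude; stop.
Optimal diet: A — 1 of 3 types.

1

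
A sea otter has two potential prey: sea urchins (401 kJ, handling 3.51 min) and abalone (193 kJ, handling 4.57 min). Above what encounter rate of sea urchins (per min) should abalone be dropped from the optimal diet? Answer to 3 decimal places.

Drop abalone once their profitability E₂/h₂ falls below the rate achievable on sea urchins alone: E₂/h₂ = λE₁/(1 + λh₁).
Solve for λ: λE₁h₂ = E₂(1 + λh₁) → λ(E₁h₂ − E₂h₁) = E₂ → λ = E₂/(E₁h₂ − E₂h₁).
λ = 193/(401×4.57 − 193×3.51) = 193/1155 = 0.1671 per min.

0.167 per min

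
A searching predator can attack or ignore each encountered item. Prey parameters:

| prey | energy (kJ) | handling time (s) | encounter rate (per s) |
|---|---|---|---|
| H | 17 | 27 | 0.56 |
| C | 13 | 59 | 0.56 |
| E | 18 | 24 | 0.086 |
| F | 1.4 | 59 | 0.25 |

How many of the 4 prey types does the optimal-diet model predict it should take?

E/h in descending order: E 0.75, H 0.63, C 0.22, F 0.0237 kJ/s. The optimal diet is the largest prefix of this list for which every included type satisfies E_i/h_i > R on the types above it.
Rate on top 1: 0.5052. H: 0.63 > 0.5052 → include.
Rate on top 2: 0.6087. C: 0.22 < 0.6087 → exclude; stop.
Optimal diet: E, H — 2 of 4 types.

2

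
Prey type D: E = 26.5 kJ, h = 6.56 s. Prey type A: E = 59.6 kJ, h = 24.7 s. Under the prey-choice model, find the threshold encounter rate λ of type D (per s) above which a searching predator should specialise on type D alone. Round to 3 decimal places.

Drop type A once their profitability E₂/h₂ falls below the rate achievable on type D alone: E₂/h₂ = λE₁/(1 + λh₁).
Solve for λ: λE₁h₂ = E₂(1 + λh₁) → λ(E₁h₂ − E₂h₁) = E₂ → λ = E₂/(E₁h₂ − E₂h₁).
λ = 59.6/(26.5×24.7 − 59.6×6.56) = 59.6/263.6 = 0.2261 per s.

0.226 per s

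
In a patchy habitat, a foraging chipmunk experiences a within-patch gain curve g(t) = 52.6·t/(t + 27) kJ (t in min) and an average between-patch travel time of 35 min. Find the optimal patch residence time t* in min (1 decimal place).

Maximise g(t)/(T+t): set derivative to zero → g'(t)(T+t) = g(t).
g'(t) = 52.6·27/(t + 27)². Setting 52.6·27/(t+27)² = 52.6t/[(t+27)(35+t)] gives 27(35+t) = t(t+27), so t² = 27×35 = 945.
t* = √945 = 30.74 min.

30.7 min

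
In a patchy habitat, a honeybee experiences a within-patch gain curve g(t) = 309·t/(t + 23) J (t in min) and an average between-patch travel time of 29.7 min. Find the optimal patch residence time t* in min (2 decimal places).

26.14 min

Optimal t* satisfies g'(t*) = g(t*)/(T + t*).
g'(t) = 309·23/(t + 23)². Setting 309·23/(t+23)² = 309t/[(t+23)(29.7+t)] gives 23(29.7+t) = t(t+23), so t² = 23×29.7 = 683.1.
t* = √683.1 = 26.14 min.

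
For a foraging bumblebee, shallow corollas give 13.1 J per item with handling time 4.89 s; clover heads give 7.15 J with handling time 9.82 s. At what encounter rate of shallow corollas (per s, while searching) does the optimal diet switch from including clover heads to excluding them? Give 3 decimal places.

0.076 per s

Drop clover heads once their profitability E₂/h₂ falls below the rate achievable on shallow corollas alone: E₂/h₂ = λE₁/(1 + λh₁).
Solve for λ: λE₁h₂ = E₂(1 + λh₁) → λ(E₁h₂ − E₂h₁) = E₂ → λ = E₂/(E₁h₂ − E₂h₁).
λ = 7.15/(13.1×9.82 − 7.15×4.89) = 7.15/93.68 = 0.07632 per s.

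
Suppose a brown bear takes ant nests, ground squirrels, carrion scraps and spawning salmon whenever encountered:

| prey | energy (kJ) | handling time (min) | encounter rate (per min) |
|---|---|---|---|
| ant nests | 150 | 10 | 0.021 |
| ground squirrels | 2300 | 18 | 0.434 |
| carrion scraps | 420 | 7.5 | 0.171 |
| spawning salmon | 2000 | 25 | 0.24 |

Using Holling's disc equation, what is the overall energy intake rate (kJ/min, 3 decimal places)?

95.260 kJ/min

Energy encountered per unit search time: 0.021×150 + 0.434×2300 + 0.171×420 + 0.24×2000 = 1553 kJ/min.
Handling time per unit search time: 0.021×10 + 0.434×18 + 0.171×7.5 + 0.24×25 = 15.3.
Rate = 1553/(1 + 15.3) = 95.26 kJ/min.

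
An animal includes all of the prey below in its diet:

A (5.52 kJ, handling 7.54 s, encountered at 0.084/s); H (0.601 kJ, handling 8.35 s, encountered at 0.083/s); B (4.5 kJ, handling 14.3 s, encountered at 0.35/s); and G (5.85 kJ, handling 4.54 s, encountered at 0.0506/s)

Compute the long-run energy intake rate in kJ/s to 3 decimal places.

R = (0.084×5.52 + 0.083×0.601 + 0.35×4.5 + 0.0506×5.85) / (1 + 0.084×7.54 + 0.083×8.35 + 0.35×14.3 + 0.0506×4.54) = 2.385/7.561 = 0.3154 kJ/s.

0.315 kJ/s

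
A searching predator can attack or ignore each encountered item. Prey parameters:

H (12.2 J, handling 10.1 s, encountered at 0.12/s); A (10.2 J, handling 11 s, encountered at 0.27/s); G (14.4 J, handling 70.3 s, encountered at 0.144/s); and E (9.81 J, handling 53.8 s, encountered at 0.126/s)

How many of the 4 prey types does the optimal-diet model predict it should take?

2

Rank by E/h (J/s): H 1.21, A 0.927, G 0.205, E 0.182. Include each in turn until the next type's E/h falls below the running intake rate.
Rate on top 1: 0.6618. A: 0.927 > 0.6618 → include.
Rate on top 2: 0.814. G: 0.205 < 0.814 → exclude; stop.
Optimal diet: H, A — 2 of 4 types.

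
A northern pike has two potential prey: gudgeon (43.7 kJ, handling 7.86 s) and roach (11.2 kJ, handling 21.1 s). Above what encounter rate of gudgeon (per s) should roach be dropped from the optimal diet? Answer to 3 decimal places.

0.013 per s

Drop roach once their profitability E₂/h₂ falls below the rate achievable on gudgeon alone: E₂/h₂ = λE₁/(1 + λh₁).
Solve for λ: λE₁h₂ = E₂(1 + λh₁) → λ(E₁h₂ − E₂h₁) = E₂ → λ = E₂/(E₁h₂ − E₂h₁).
λ = 11.2/(43.7×21.1 − 11.2×7.86) = 11.2/834 = 0.01343 per s.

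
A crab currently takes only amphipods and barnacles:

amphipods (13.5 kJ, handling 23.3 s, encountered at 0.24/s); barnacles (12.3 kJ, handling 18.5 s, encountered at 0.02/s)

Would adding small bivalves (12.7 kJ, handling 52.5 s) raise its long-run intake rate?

No

Current rate: (0.24×13.5 + 0.02×12.3)/(1 + 0.24×23.3 + 0.02×18.5) = 0.5007 kJ/s.
small bivalves: E/h = 12.7/52.5 = 0.2419 kJ/s.
0.2419 < 0.5007, so adding small bivalves would lower the average — exclude it.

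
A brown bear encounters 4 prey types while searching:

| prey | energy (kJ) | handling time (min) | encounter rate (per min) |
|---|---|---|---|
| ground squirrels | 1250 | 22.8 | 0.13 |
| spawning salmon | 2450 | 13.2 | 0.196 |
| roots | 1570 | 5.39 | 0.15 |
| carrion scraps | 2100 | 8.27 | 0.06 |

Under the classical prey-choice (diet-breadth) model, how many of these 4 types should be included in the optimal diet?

E/h in descending order: roots 291, carrion scraps 254, spawning salmon 186, ground squirrels 54.8 kJ/min. The optimal diet is the largest prefix of this list for which every included type satisfies E_i/h_i > R on the types above it.
Rate on top 1: 130.2. carrion scraps: 254 > 130.2 → include.
Rate on top 2: 156.9. spawning salmon: 186 > 156.9 → include.
Rate on top 3: 172.1. ground squirrels: 54.8 < 172.1 → exclude; stop.
Optimal diet: roots, carrion scraps, spawning salmon — 3 of 4 types.

3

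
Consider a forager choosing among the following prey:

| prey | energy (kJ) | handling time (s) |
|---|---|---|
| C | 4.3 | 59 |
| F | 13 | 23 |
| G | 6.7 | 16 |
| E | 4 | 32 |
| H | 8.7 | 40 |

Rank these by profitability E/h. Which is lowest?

C

Profitability E/h (kJ/s): C = 4.3/59 = 0.0729, F = 13/23 = 0.565, G = 6.7/16 = 0.419, E = 4/32 = 0.125, H = 8.7/40 = 0.217.
Ranked: F > G > H > E > C.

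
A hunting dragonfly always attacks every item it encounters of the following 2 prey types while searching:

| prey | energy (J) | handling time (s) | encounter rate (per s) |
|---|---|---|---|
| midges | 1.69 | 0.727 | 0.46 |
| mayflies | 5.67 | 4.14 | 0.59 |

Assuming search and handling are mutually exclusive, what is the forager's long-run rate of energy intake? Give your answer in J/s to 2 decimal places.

Energy encountered per unit search time: 0.46×1.69 + 0.59×5.67 = 4.123 J/s.
Handling time per unit search time: 0.46×0.727 + 0.59×4.14 = 2.777.
Rate = 4.123/(1 + 2.777) = 1.092 J/s.

1.09 J/s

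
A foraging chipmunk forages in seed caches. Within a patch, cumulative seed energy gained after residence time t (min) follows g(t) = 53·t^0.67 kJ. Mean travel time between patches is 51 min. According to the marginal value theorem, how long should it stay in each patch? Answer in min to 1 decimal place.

Maximise g(t)/(T+t): set derivative to zero → g'(t)(T+t) = g(t).
g'(t) = 0.67·53·t^-0.33. Setting 0.67·53·t^-0.33 = 53·t^0.67/(51+t) gives 0.67(51+t) = t, so 0.33·t = 0.67×51.
t* = 0.67×51/0.33 = 103.5 min.

103.5 min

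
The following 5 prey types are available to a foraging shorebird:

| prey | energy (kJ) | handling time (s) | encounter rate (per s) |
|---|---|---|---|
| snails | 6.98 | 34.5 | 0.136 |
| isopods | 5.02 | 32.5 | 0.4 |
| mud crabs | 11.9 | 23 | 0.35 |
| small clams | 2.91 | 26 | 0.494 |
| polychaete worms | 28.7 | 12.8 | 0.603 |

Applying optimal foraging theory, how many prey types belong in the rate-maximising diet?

1

Profitabilities (E/h, kJ/s): polychaete worms 2.24, mud crabs 0.517, snails 0.202, isopods 0.154, small clams 0.112. Add prey in this order while the next type's profitability exceeds the intake rate on those already taken.
Rate on top 1: 1.985. mud crabs: 0.517 < 1.985 → exclude; stop.
Optimal diet: polychaete worms — 1 of 5 types.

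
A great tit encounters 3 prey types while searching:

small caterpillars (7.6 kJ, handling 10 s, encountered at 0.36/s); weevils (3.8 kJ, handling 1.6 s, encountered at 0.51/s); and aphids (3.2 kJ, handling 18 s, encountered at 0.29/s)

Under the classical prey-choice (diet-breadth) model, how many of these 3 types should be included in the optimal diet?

E/h in descending order: weevils 2.37, small caterpillars 0.76, aphids 0.178 kJ/s. The optimal diet is the largest prefix of this list for which every included type satisfies E_i/h_i > R on the types above it.
Rate on top 1: 1.067. small caterpillars: 0.76 < 1.067 → exclude; stop.
Optimal diet: weevils — 1 of 3 types.

1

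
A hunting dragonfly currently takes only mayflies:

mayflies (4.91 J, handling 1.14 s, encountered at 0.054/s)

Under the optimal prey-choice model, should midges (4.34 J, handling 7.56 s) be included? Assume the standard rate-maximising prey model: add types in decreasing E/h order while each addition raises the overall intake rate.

Current rate: (0.054×4.91)/(1 + 0.054×1.14) = 0.2498 J/s.
midges: E/h = 4.34/7.56 = 0.5741 J/s.
0.5741 > 0.2498, so adding midges raises the average — include it.

Yes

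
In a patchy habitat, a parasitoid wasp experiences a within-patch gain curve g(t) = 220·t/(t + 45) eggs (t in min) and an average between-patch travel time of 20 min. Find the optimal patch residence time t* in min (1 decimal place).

30.0 min

Optimal t* satisfies g'(t*) = g(t*)/(T + t*).
g'(t) = 220·45/(t + 45)². Setting 220·45/(t+45)² = 220t/[(t+45)(20+t)] gives 45(20+t) = t(t+45), so t² = 45×20 = 900.
t* = √900 = 30 min.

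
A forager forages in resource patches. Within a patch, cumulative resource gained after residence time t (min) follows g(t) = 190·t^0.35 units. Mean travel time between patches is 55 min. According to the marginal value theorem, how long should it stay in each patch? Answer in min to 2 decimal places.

By the marginal value theorem, leave when the instantaneous gain rate g'(t) equals the habitat-wide average g(t)/(T + t).
g'(t) = 0.35·190·t^-0.65. Setting 0.35·190·t^-0.65 = 190·t^0.35/(55+t) gives 0.35(55+t) = t, so 0.65·t = 0.35×55.
t* = 0.35×55/0.65 = 29.62 min.

29.62 min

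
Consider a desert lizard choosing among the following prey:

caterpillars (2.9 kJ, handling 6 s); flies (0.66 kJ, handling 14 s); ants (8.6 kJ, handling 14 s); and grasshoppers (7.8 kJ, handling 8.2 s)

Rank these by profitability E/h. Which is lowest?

flies

In descending order of E/h:
grasshoppers: 7.8/8.2 = 0.951 kJ/s
ants: 8.6/14 = 0.614 kJ/s
caterpillars: 2.9/6 = 0.483 kJ/s
flies: 0.66/14 = 0.0471 kJ/s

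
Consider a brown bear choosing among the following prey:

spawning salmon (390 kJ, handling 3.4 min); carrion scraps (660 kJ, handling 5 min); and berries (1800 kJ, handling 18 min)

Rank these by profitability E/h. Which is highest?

carrion scraps

Profitability E/h (kJ/min): spawning salmon = 390/3.4 = 115, carrion scraps = 660/5 = 132, berries = 1800/18 = 100.
Ranked: carrion scraps > spawning salmon > berries.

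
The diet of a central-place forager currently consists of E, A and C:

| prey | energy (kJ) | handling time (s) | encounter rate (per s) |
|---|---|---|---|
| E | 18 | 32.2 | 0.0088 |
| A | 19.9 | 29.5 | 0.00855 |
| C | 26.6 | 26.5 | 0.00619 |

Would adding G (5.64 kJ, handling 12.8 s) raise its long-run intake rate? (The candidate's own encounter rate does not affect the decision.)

Yes

On E, A and C alone, R = ΣλE/(1+Σλh) = 0.4932/1.7 = 0.2902 kJ/s.
Profitability of G: 5.64/12.8 = 0.4406 kJ/s.
Since 0.4406 > R, including G increases the long-run rate.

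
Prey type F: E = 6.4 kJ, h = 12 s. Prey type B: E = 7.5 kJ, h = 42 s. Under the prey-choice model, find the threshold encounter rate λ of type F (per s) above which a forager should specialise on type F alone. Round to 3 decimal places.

0.042 per s

Drop type B once their profitability E₂/h₂ falls below the rate achievable on type F alone: E₂/h₂ = λE₁/(1 + λh₁).
Solve for λ: λE₁h₂ = E₂(1 + λh₁) → λ(E₁h₂ − E₂h₁) = E₂ → λ = E₂/(E₁h₂ − E₂h₁).
λ = 7.5/(6.4×42 − 7.5×12) = 7.5/178.8 = 0.04195 per s.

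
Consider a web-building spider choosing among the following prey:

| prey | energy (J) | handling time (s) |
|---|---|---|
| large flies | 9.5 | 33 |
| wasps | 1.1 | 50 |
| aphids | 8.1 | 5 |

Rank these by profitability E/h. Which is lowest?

wasps

Profitability E/h (J/s): large flies = 9.5/33 = 0.288, wasps = 1.1/50 = 0.022, aphids = 8.1/5 = 1.62.
Ranked: aphids > large flies > wasps.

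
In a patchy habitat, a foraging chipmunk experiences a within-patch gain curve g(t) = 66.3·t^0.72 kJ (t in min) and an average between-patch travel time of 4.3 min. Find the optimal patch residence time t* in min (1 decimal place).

Optimal t* satisfies g'(t*) = g(t*)/(T + t*).
g'(t) = 0.72·66.3·t^-0.28. Setting 0.72·66.3·t^-0.28 = 66.3·t^0.72/(4.3+t) gives 0.72(4.3+t) = t, so 0.28·t = 0.72×4.3.
t* = 0.72×4.3/0.28 = 11.06 min.

11.1 min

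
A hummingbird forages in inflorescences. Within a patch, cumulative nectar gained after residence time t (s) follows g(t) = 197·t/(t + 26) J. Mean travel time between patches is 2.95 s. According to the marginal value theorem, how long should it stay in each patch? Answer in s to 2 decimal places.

Maximise g(t)/(T+t): set derivative to zero → g'(t)(T+t) = g(t).
g'(t) = 197·26/(t + 26)². Setting 197·26/(t+26)² = 197t/[(t+26)(2.95+t)] gives 26(2.95+t) = t(t+26), so t² = 26×2.95 = 76.7.
t* = √76.7 = 8.758 s.

8.76 s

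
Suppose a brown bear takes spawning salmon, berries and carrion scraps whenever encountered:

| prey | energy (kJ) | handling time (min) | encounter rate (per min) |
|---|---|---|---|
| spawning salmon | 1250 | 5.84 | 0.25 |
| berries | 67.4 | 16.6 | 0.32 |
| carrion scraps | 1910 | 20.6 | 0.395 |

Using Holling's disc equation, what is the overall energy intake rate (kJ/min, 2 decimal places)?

R = Σλ_iE_i / (1 + Σλ_ih_i)
Numerator: 0.25×1250 + 0.32×67.4 + 0.395×1910 = 1089
Denominator: 1 + 0.25×5.84 + 0.32×16.6 + 0.395×20.6 = 15.91
R = 1089/15.91 = 68.42 kJ/min

68.42 kJ/min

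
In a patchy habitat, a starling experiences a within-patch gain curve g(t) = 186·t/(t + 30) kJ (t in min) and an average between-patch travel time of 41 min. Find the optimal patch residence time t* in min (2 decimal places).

By the marginal value theorem, leave when the instantaneous gain rate g'(t) equals the habitat-wide average g(t)/(T + t).
g'(t) = 186·30/(t + 30)². Setting 186·30/(t+30)² = 186t/[(t+30)(41+t)] gives 30(41+t) = t(t+30), so t² = 30×41 = 1230.
t* = √1230 = 35.07 min.

35.07 min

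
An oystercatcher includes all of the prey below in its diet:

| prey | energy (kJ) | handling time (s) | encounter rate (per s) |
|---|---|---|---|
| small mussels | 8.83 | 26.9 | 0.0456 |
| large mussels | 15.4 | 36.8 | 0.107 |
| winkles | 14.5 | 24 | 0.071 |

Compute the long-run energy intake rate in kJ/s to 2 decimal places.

0.39 kJ/s

R = Σλ_iE_i / (1 + Σλ_ih_i)
Numerator: 0.0456×8.83 + 0.107×15.4 + 0.071×14.5 = 3.08
Denominator: 1 + 0.0456×26.9 + 0.107×36.8 + 0.071×24 = 7.868
R = 3.08/7.868 = 0.3914 kJ/s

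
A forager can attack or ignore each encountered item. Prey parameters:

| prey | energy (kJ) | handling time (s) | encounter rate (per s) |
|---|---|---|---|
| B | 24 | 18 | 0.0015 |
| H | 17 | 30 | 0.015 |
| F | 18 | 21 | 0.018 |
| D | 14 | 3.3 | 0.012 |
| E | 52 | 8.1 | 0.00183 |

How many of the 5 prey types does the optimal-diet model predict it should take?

5

E/h in descending order: E 6.42, D 4.24, B 1.33, F 0.857, H 0.567 kJ/s. The optimal diet is the largest prefix of this list for which every included type satisfies E_i/h_i > R on the types above it.
Rate on top 1: 0.09377. D: 4.24 > 0.09377 → include.
Rate on top 2: 0.2496. B: 1.33 > 0.2496 → include.
Rate on top 3: 0.2766. F: 0.857 > 0.2766 → include.
Rate on top 4: 0.427. H: 0.567 > 0.427 → include.
Optimal diet: E, D, B, F, H — 5 of 5 types.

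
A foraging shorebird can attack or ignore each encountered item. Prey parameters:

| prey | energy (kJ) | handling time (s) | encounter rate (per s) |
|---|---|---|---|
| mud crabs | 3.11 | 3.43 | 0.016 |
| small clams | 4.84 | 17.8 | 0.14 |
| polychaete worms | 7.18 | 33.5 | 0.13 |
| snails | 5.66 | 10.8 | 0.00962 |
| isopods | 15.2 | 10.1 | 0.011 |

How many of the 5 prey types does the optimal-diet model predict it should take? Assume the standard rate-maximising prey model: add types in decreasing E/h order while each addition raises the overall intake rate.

4

E/h in descending order: isopods 1.5, mud crabs 0.907, snails 0.524, small clams 0.272, polychaete worms 0.214 kJ/s. The optimal diet is the largest prefix of this list for which every included type satisfies E_i/h_i > R on the types above it.
Rate on top 1: 0.1505. mud crabs: 0.907 > 0.1505 → include.
Rate on top 2: 0.1861. snails: 0.524 > 0.1861 → include.
Rate on top 3: 0.2137. small clams: 0.272 > 0.2137 → include.
Rate on top 4: 0.2523. polychaete worms: 0.214 < 0.2523 → exclude; stop.
Optimal diet: isopods, mud crabs, snails, small clams — 4 of 5 types.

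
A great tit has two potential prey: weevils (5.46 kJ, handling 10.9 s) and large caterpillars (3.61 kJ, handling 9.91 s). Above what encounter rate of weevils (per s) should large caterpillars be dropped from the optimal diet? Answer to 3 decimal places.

0.245 per s

The zero-one rule: include large caterpillars iff E₂/h₂ > λE₁/(1+λh₁). Equality gives the switch point.
λE₁h₂ = E₂ + λE₂h₁ ⇒ λ = E₂/(E₁h₂ − E₂h₁) = 3.61/(54.11 − 39.35) = 0.2446 per s.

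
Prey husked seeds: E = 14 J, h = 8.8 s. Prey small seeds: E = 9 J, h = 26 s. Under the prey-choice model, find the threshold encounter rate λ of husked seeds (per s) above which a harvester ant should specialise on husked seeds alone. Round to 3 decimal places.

0.032 per s

Drop small seeds once their profitability E₂/h₂ falls below the rate achievable on husked seeds alone: E₂/h₂ = λE₁/(1 + λh₁).
Solve for λ: λE₁h₂ = E₂(1 + λh₁) → λ(E₁h₂ − E₂h₁) = E₂ → λ = E₂/(E₁h₂ − E₂h₁).
λ = 9/(14×26 − 9×8.8) = 9/284.8 = 0.0316 per s.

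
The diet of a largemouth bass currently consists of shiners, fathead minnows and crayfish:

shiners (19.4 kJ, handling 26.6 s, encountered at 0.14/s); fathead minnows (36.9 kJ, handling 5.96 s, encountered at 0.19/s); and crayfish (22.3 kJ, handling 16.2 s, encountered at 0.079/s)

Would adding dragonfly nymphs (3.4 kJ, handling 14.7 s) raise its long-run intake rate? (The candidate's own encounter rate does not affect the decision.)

Intake rate on the current diet: R = (0.14×19.4 + 0.19×36.9 + 0.079×22.3) / (1 + 0.14×26.6 + 0.19×5.96 + 0.079×16.2) = 11.49/7.136 = 1.61 kJ/s.
dragonfly nymphs: E/h = 3.4/14.7 = 0.2313 kJ/s.
Since 0.2313 < R, time spent handling dragonfly nymphs is better spent searching.

No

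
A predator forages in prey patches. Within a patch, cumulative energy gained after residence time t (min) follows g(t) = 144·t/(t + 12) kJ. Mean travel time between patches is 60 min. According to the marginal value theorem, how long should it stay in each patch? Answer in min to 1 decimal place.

26.8 min

Maximise g(t)/(T+t): set derivative to zero → g'(t)(T+t) = g(t).
g'(t) = 144·12/(t + 12)². Setting 144·12/(t+12)² = 144t/[(t+12)(60+t)] gives 12(60+t) = t(t+12), so t² = 12×60 = 720.
t* = √720 = 26.83 min.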